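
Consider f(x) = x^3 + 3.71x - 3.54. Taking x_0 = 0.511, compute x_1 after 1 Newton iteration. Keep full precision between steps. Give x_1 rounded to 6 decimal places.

Newton update: x ← x − f(x)/f'(x).
f'(x) = 3x^2 + 3.71
x_0 = 0.511000: f = -1.510757, f' = 4.493363 → x_1 = 0.511000 - (-1.510757)/(4.493363) = 0.847220

0.847220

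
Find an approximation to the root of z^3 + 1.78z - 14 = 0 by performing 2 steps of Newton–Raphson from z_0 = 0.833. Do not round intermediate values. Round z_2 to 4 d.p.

2.8112

f'(z) = 3z^2 + 1.78
z_0 = 0.833000: f = -11.939250, f' = 3.861667 → z_1 = 0.833000 - (-11.939250)/(3.861667) = 3.924735
z_1 = 3.924735: f = 53.440853, f' = 47.990631 → z_2 = 3.924735 - (53.440853)/(47.990631) = 2.811166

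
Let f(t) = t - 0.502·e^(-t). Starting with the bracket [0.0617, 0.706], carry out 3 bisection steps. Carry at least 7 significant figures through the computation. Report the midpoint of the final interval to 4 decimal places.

0.3436

f(0.061700) = -0.410263, f(0.706000) = 0.458205 (opposite signs)
step 1: m = 0.383850, f(m) = 0.041871 > 0 → root in [0.061700, 0.383850]
step 2: m = 0.222775, f(m) = -0.178973 < 0 → root in [0.222775, 0.383850]
step 3: m = 0.303312, f(m) = -0.067348 < 0 → root in [0.303312, 0.383850]
Midpoint of [0.303312, 0.383850] = 0.343581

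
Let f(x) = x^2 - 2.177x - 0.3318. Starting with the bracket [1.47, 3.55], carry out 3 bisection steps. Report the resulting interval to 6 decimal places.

f(1.470000) = -1.371090, f(3.550000) = 4.542350 (opposite signs)
step 1: m = 2.510000, f(m) = 0.504030 > 0 → root in [1.470000, 2.510000]
step 2: m = 1.990000, f(m) = -0.703930 < 0 → root in [1.990000, 2.510000]
step 3: m = 2.250000, f(m) = -0.167550 < 0 → root in [2.250000, 2.510000]

[2.250000, 2.510000]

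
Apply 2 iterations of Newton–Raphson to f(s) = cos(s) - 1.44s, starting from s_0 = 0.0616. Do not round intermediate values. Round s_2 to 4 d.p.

0.5821

f'(s) = -sin(s) - 1.44
s_0 = 0.061600: f = 0.909399, f' = -1.501561 → s_1 = 0.061600 - (0.909399)/(-1.501561) = 0.667236
s_1 = 0.667236: f = -0.175285, f' = -2.058817 → s_2 = 0.667236 - (-0.175285)/(-2.058817) = 0.582097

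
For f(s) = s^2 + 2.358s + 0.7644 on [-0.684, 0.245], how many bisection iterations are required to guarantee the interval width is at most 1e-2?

Initial width b − a = 0.245 − -0.684 = 0.929000.
After n steps the width is (b−a)/2^n; need (b−a)/2^n ≤ 1e-2.
So n ≥ log₂(0.929000/1e-2) = log₂(92.9000) ≈ 6.5376.
Hence n = 7.

7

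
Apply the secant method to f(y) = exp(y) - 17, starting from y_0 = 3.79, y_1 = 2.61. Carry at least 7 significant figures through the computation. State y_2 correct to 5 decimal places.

2.74090

f(y_0) = 27.256400, f(y_1) = -3.400949
y_2 = 2.610000 - (-3.400949)·(2.610000 - 3.790000)/(-3.400949 - (27.256400)) = 2.740902; f(y_2) = -1.499033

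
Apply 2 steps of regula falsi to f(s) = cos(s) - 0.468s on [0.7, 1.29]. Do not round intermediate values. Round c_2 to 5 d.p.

1.05400

False-position update: c = (a·f(b) − b·f(a))/(f(b) − f(a)); replace the endpoint whose sign matches f(c).
f(0.700000) = 0.437242, f(1.290000) = -0.326599
step 1: c = 1.037731, f(c) = 0.022518 > 0 → new bracket [1.037731, 1.290000]
step 2: c = 1.054002, f(c) = 0.000823 > 0 → new bracket [1.054002, 1.290000]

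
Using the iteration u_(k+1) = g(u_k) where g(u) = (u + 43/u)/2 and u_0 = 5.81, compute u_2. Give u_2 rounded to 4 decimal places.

u_1 = g(5.810000) = 6.605516
u_2 = g(6.605516) = 6.557613

6.5576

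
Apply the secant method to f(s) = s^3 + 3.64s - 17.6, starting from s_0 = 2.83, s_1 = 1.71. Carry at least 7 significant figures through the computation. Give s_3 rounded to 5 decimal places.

f(s_0) = 15.366387, f(s_1) = -6.375389
s_2 = 1.710000 - (-6.375389)·(1.710000 - 2.830000)/(-6.375389 - (15.366387)) = 2.038420; f(s_2) = -1.710197
s_3 = 2.038420 - (-1.710197)·(2.038420 - 1.710000)/(-1.710197 - (-6.375389)) = 2.158814; f(s_3) = 0.319196

2.15881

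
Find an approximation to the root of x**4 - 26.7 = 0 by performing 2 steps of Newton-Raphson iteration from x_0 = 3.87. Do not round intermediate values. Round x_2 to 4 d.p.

2.5062

f'(x) = 4x**3
x_0 = 3.870000: f = 197.607534, f' = 231.842412 → x_1 = 3.870000 - (197.607534)/(231.842412) = 3.017664
x_1 = 3.017664: f = 56.224675, f' = 109.919014 → x_2 = 3.017664 - (56.224675)/(109.919014) = 2.506154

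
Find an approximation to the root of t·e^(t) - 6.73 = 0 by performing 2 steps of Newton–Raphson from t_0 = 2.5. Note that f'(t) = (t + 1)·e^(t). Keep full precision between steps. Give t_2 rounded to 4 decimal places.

1.6107

Newton update: t ← t − f(t)/f'(t).
t_0 = 2.500000: f = 23.726235, f' = 42.638729 → t_1 = 2.500000 - (23.726235)/(42.638729) = 1.943552
t_1 = 1.943552: f = 6.842820, f' = 20.556332 → t_2 = 1.943552 - (6.842820)/(20.556332) = 1.610671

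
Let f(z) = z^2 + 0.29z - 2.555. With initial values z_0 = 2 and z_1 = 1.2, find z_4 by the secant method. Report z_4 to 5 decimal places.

f(z_0) = 2.025000, f(z_1) = -0.767000
z_2 = 1.200000 - (-0.767000)·(1.200000 - 2.000000)/(-0.767000 - (2.025000)) = 1.419771; f(z_2) = -0.127517
z_3 = 1.419771 - (-0.127517)·(1.419771 - 1.200000)/(-0.127517 - (-0.767000)) = 1.463595; f(z_3) = 0.011552
z_4 = 1.463595 - (0.011552)·(1.463595 - 1.419771)/(0.011552 - (-0.127517)) = 1.459954; f(z_4) = -0.000146

1.45995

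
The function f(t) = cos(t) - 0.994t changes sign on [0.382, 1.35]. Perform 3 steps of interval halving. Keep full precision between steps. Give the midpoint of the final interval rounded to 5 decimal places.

f(0.382000) = 0.548213, f(1.350000) = -1.122893 (opposite signs)
step 1: m = 0.866000, f(m) = -0.212925 < 0 → root in [0.382000, 0.866000]
step 2: m = 0.624000, f(m) = 0.191292 > 0 → root in [0.624000, 0.866000]
step 3: m = 0.745000, f(m) = -0.005442 < 0 → root in [0.624000, 0.745000]
Midpoint of [0.624000, 0.745000] = 0.684500

0.68450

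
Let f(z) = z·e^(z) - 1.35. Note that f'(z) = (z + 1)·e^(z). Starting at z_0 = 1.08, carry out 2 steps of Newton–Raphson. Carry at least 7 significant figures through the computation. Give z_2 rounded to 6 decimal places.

0.689633

Newton update: z ← z − f(z)/f'(z).
z_0 = 1.080000: f = 1.830254, f' = 6.124933 → z_1 = 1.080000 - (1.830254)/(6.124933) = 0.781180
z_1 = 0.781180: f = 0.356134, f' = 3.890181 → z_2 = 0.781180 - (0.356134)/(3.890181) = 0.689633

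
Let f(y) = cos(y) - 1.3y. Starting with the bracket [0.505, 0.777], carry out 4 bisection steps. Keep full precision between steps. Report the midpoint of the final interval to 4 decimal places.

f(0.505000) = 0.218674, f(0.777000) = -0.297080 (opposite signs)
step 1: m = 0.641000, f(m) = -0.031802 < 0 → root in [0.505000, 0.641000]
step 2: m = 0.573000, f(m) = 0.095378 > 0 → root in [0.573000, 0.641000]
step 3: m = 0.607000, f(m) = 0.032263 > 0 → root in [0.607000, 0.641000]
step 4: m = 0.624000, f(m) = 0.000348 > 0 → root in [0.624000, 0.641000]
Midpoint of [0.624000, 0.641000] = 0.632500

0.6325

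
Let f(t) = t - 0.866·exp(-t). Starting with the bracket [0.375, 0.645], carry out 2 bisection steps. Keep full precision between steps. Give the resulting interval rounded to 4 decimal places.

f(0.375000) = -0.220193, f(0.645000) = 0.190642 (opposite signs)
step 1: m = 0.510000, f(m) = -0.010029 < 0 → root in [0.510000, 0.645000]
step 2: m = 0.577500, f(m) = 0.091414 > 0 → root in [0.510000, 0.577500]

[0.5100, 0.5775]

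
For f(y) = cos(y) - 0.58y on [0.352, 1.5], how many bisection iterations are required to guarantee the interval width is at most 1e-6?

21

Initial width b − a = 1.5 − 0.352 = 1.148000.
After n steps the width is (b−a)/2^n; need (b−a)/2^n ≤ 1e-6.
So n ≥ log₂(1.148000/1e-6) = log₂(1148000.0000) ≈ 20.1307.
Hence n = 21.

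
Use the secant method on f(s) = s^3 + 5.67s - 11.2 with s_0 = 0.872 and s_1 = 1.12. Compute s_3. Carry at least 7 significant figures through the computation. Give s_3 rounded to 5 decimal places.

f(s_0) = -5.592705, f(s_1) = -3.444672
s_2 = 1.120000 - (-3.444672)·(1.120000 - 0.872000)/(-3.444672 - (-5.592705)) = 1.517703; f(s_2) = 0.901284
s_3 = 1.517703 - (0.901284)·(1.517703 - 1.120000)/(0.901284 - (-3.444672)) = 1.435225; f(s_3) = -0.105892

1.43523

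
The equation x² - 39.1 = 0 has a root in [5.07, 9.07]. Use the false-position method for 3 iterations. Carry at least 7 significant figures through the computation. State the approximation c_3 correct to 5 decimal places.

6.24489

f(5.070000) = -13.395100, f(9.070000) = 43.164900
step 1: c = 6.017320, f(c) = -2.891864 < 0 → new bracket [6.017320, 9.070000]
step 2: c = 6.208995, f(c) = -0.548384 < 0 → new bracket [6.208995, 9.070000]
step 3: c = 6.244886, f(c) = -0.101397 < 0 → new bracket [6.244886, 9.070000]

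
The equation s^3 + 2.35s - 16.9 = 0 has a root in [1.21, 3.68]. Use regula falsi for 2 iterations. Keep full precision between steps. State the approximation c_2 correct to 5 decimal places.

2.05325

False-position update: c = (a·f(b) − b·f(a))/(f(b) − f(a)); replace the endpoint whose sign matches f(c).
f(1.210000) = -12.284939, f(3.680000) = 41.584032
step 1: c = 1.773289, f(c) = -7.156568 < 0 → new bracket [1.773289, 3.680000]
step 2: c = 2.053251, f(c) = -3.418686 < 0 → new bracket [2.053251, 3.680000]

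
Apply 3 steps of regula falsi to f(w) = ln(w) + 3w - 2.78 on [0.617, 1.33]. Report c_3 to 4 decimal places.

f(0.617000) = -1.411886, f(1.330000) = 1.495179
step 1: c = 0.963286, f(c) = 0.072452 > 0 → new bracket [0.617000, 0.963286]
step 2: c = 0.946383, f(c) = 0.004042 > 0 → new bracket [0.617000, 0.946383]
step 3: c = 0.945443, f(c) = 0.000227 > 0 → new bracket [0.617000, 0.945443]

0.9454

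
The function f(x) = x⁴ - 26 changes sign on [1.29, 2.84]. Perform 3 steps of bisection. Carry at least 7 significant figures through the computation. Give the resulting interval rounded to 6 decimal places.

[2.065000, 2.258750]

f(1.290000) = -23.230771, f(2.840000) = 39.053903 (opposite signs)
step 1: m = 2.065000, f(m) = -7.816385 < 0 → root in [2.065000, 2.840000]
step 2: m = 2.452500, f(m) = 10.177293 > 0 → root in [2.065000, 2.452500]
step 3: m = 2.258750, f(m) = 0.029910 > 0 → root in [2.065000, 2.258750]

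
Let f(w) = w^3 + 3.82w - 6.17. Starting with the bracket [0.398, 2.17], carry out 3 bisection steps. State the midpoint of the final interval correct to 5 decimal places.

f(0.398000) = -4.586595, f(2.170000) = 12.337713 (opposite signs)
step 1: m = 1.284000, f(m) = 0.851754 > 0 → root in [0.398000, 1.284000]
step 2: m = 0.841000, f(m) = -2.362557 < 0 → root in [0.841000, 1.284000]
step 3: m = 1.062500, f(m) = -0.911787 < 0 → root in [1.062500, 1.284000]
Midpoint of [1.062500, 1.284000] = 1.173250

1.17325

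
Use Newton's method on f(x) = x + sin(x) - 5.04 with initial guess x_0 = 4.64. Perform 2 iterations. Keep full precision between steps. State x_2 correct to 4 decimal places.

f'(x) = 1 + cos(x)
x_0 = 4.640000: f = -1.397381, f' = 0.927674 → x_1 = 4.640000 - (-1.397381)/(0.927674) = 6.146327
x_1 = 6.146327: f = 0.969896, f' = 1.990650 → x_2 = 6.146327 - (0.969896)/(1.990650) = 5.659101

5.6591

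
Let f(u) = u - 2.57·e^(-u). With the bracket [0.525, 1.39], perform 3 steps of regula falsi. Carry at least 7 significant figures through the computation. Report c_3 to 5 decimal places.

f(0.525000) = -0.995297, f(1.390000) = 0.749876
step 1: c = 1.018322, f(c) = 0.090036 > 0 → new bracket [0.525000, 1.018322]
step 2: c = 0.977397, f(c) = 0.010334 > 0 → new bracket [0.525000, 0.977397]
step 3: c = 0.972748, f(c) = 0.001179 > 0 → new bracket [0.525000, 0.972748]

0.97275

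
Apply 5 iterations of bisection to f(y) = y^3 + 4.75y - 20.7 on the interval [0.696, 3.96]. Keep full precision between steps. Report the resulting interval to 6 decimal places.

f(0.696000) = -17.056846, f(3.960000) = 60.209136 (opposite signs)
step 1: m = 2.328000, f(m) = 2.974792 > 0 → root in [0.696000, 2.328000]
step 2: m = 1.512000, f(m) = -10.061350 < 0 → root in [1.512000, 2.328000]
step 3: m = 1.920000, f(m) = -4.502112 < 0 → root in [1.920000, 2.328000]
step 4: m = 2.124000, f(m) = -1.028837 < 0 → root in [2.124000, 2.328000]
step 5: m = 2.226000, f(m) = 0.903499 > 0 → root in [2.124000, 2.226000]

[2.124000, 2.226000]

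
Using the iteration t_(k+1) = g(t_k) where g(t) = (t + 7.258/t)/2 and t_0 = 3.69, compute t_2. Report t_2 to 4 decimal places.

t_1 = g(3.690000) = 2.828469
t_2 = g(2.828469) = 2.697261

2.6973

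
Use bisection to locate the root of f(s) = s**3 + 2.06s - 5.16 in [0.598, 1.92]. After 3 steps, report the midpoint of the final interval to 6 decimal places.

f(0.598000) = -3.714273, f(1.920000) = 5.873088 (opposite signs)
step 1: m = 1.259000, f(m) = -0.570843 < 0 → root in [1.259000, 1.920000]
step 2: m = 1.589500, f(m) = 2.130258 > 0 → root in [1.259000, 1.589500]
step 3: m = 1.424250, f(m) = 0.663029 > 0 → root in [1.259000, 1.424250]
Midpoint of [1.259000, 1.424250] = 1.341625

1.341625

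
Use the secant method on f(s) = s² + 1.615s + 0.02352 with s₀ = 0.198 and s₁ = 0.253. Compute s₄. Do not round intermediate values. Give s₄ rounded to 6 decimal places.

-0.014630

f(s_0) = 0.382494, f(s_1) = 0.496124
s_2 = 0.253000 - (0.496124)·(0.253000 - 0.198000)/(0.496124 - (0.382494)) = 0.012863; f(s_2) = 0.044458
s_3 = 0.012863 - (0.044458)·(0.012863 - 0.253000)/(0.044458 - (0.496124)) = -0.010775; f(s_3) = 0.006235
s_4 = -0.010775 - (0.006235)·(-0.010775 - 0.012863)/(0.006235 - (0.044458)) = -0.014630; f(s_4) = 0.000106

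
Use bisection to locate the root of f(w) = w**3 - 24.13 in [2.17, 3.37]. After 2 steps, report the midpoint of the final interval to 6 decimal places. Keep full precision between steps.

2.920000

f(2.170000) = -13.911687, f(3.370000) = 14.142753 (opposite signs)
step 1: m = 2.770000, f(m) = -2.876067 < 0 → root in [2.770000, 3.370000]
step 2: m = 3.070000, f(m) = 4.804443 > 0 → root in [2.770000, 3.070000]
Midpoint of [2.770000, 3.070000] = 2.920000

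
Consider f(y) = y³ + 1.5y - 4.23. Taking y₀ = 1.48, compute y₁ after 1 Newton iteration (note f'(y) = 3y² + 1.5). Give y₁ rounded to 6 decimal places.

1.327384

y_0 = 1.480000: f = 1.231792, f' = 8.071200 → y_1 = 1.480000 - (1.231792)/(8.071200) = 1.327384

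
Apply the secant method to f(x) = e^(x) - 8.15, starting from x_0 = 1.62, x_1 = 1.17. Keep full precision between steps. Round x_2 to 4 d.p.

2.3811

f(x_0) = -3.096910, f(x_1) = -4.928007
x_2 = 1.170000 - (-4.928007)·(1.170000 - 1.620000)/(-4.928007 - (-3.096910)) = 2.381079; f(x_2) = 2.666564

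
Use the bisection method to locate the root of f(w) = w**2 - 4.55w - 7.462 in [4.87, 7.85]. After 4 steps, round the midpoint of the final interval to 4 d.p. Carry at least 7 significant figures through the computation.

5.8944

f(4.870000) = -5.903600, f(7.850000) = 18.443000 (opposite signs)
step 1: m = 6.360000, f(m) = 4.049600 > 0 → root in [4.870000, 6.360000]
step 2: m = 5.615000, f(m) = -1.482025 < 0 → root in [5.615000, 6.360000]
step 3: m = 5.987500, f(m) = 1.145031 > 0 → root in [5.615000, 5.987500]
step 4: m = 5.801250, f(m) = -0.203186 < 0 → root in [5.801250, 5.987500]
Midpoint of [5.801250, 5.987500] = 5.894375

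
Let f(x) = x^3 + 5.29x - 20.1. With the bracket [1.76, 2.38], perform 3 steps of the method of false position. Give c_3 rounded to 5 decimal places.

2.08505

f(1.760000) = -5.337824, f(2.380000) = 5.971472
step 1: c = 2.052631, f(c) = -0.593244 < 0 → new bracket [2.052631, 2.380000]
step 2: c = 2.082215, f(c) = -0.057393 < 0 → new bracket [2.082215, 2.380000]
step 3: c = 2.085050, f(c) = -0.005474 < 0 → new bracket [2.085050, 2.380000]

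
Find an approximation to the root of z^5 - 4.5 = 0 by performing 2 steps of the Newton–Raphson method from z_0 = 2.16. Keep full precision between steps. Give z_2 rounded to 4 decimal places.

f'(z) = 5z^4
z_0 = 2.160000: f = 42.518498, f' = 108.839117 → z_1 = 2.160000 - (42.518498)/(108.839117) = 1.769345
z_1 = 1.769345: f = 12.840561, f' = 49.002757 → z_2 = 1.769345 - (12.840561)/(49.002757) = 1.507308

1.5073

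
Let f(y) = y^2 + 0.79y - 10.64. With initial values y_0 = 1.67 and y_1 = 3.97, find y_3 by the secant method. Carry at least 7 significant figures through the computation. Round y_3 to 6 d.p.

2.861031

f(y_0) = -6.531800, f(y_1) = 8.257200
y_2 = 3.970000 - (8.257200)·(3.970000 - 1.670000)/(8.257200 - (-6.531800)) = 2.685832; f(y_2) = -1.304499
y_3 = 2.685832 - (-1.304499)·(2.685832 - 3.970000)/(-1.304499 - (8.257200)) = 2.861031; f(y_3) = -0.194290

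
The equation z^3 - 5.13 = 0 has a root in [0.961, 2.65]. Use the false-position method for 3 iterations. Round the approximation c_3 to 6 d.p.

f(0.961000) = -4.242496, f(2.650000) = 13.479625
step 1: c = 1.365329, f(c) = -2.584856 < 0 → new bracket [1.365329, 2.650000]
step 2: c = 1.572039, f(c) = -1.245006 < 0 → new bracket [1.572039, 2.650000]
step 3: c = 1.663184, f(c) = -0.529333 < 0 → new bracket [1.663184, 2.650000]

1.663184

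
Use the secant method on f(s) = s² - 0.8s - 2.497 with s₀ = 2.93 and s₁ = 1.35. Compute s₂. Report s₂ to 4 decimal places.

f(s_0) = 3.743900, f(s_1) = -1.754500
s_2 = 1.350000 - (-1.754500)·(1.350000 - 2.930000)/(-1.754500 - (3.743900)) = 1.854167; f(s_2) = -0.542399

1.8542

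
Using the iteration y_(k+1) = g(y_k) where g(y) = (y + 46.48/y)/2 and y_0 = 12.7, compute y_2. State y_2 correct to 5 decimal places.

6.93106

y_1 = g(12.700000) = 8.179921
y_2 = g(8.179921) = 6.931064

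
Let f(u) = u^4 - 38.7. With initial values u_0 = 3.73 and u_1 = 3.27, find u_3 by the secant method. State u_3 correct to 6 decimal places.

2.607244

Secant update: u_(k+1) = u_k − f(u_k)·(u_k − u_(k-1))/(f(u_k) − f(u_(k-1))).
f(u_0) = 154.868786, f(u_1) = 75.638110
u_2 = 3.270000 - (75.638110)·(3.270000 - 3.730000)/(75.638110 - (154.868786)) = 2.830858; f(u_2) = 25.520286
u_3 = 2.830858 - (25.520286)·(2.830858 - 3.270000)/(25.520286 - (75.638110)) = 2.607244; f(u_3) = 7.509021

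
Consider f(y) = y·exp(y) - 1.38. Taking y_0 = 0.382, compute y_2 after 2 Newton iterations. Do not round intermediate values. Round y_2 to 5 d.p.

0.69814

f'(y) = (y + 1)·exp(y)
y_0 = 0.382000: f = -0.820289, f' = 2.024923 → y_1 = 0.382000 - (-0.820289)/(2.024923) = 0.787096
y_1 = 0.787096: f = 0.349257, f' = 3.926265 → y_2 = 0.787096 - (0.349257)/(3.926265) = 0.698142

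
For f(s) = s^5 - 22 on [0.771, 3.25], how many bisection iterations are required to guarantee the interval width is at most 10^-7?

25

Initial width b − a = 3.25 − 0.771 = 2.479000.
After n steps the width is (b−a)/2^n; need (b−a)/2^n ≤ 10^-7.
So n ≥ log₂(2.479000/10^-7) = log₂(24790000.0000) ≈ 24.5633.
Hence n = 25.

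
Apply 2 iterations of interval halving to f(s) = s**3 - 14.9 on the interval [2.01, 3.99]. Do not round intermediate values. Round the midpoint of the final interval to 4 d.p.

f(2.010000) = -6.779399, f(3.990000) = 48.621199 (opposite signs)
step 1: m = 3.000000, f(m) = 12.100000 > 0 → root in [2.010000, 3.000000]
step 2: m = 2.505000, f(m) = 0.818938 > 0 → root in [2.010000, 2.505000]
Midpoint of [2.010000, 2.505000] = 2.257500

2.2575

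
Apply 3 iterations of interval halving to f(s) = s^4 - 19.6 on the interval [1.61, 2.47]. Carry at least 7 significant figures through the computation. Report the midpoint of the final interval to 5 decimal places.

2.09375

f(1.610000) = -12.881018, f(2.470000) = 17.620981 (opposite signs)
step 1: m = 2.040000, f(m) = -2.281085 < 0 → root in [2.040000, 2.470000]
step 2: m = 2.255000, f(m) = 6.257479 > 0 → root in [2.040000, 2.255000]
step 3: m = 2.147500, f(m) = 1.668296 > 0 → root in [2.040000, 2.147500]
Midpoint of [2.040000, 2.147500] = 2.093750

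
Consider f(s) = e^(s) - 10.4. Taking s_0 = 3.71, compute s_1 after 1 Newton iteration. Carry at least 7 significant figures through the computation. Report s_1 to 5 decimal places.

2.96457

f'(s) = e^(s)
s_0 = 3.710000: f = 30.453807, f' = 40.853807 → s_1 = 3.710000 - (30.453807)/(40.853807) = 2.964566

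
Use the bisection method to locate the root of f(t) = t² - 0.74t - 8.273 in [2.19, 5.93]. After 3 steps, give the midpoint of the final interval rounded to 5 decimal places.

f(2.190000) = -5.097500, f(5.930000) = 22.503700 (opposite signs)
step 1: m = 4.060000, f(m) = 5.206200 > 0 → root in [2.190000, 4.060000]
step 2: m = 3.125000, f(m) = -0.819875 < 0 → root in [3.125000, 4.060000]
step 3: m = 3.592500, f(m) = 1.974606 > 0 → root in [3.125000, 3.592500]
Midpoint of [3.125000, 3.592500] = 3.358750

3.35875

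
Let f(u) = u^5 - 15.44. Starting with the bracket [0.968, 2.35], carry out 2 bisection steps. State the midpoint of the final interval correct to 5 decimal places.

f(0.968000) = -14.590082, f(2.350000) = 56.230315 (opposite signs)
step 1: m = 1.659000, f(m) = -2.872991 < 0 → root in [1.659000, 2.350000]
step 2: m = 2.004500, f(m) = 16.921624 > 0 → root in [1.659000, 2.004500]
Midpoint of [1.659000, 2.004500] = 1.831750

1.83175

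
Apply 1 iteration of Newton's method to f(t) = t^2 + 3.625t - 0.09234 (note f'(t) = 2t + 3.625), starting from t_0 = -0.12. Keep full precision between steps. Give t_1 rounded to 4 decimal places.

t_0 = -0.120000: f = -0.512940, f' = 3.385000 → t_1 = -0.120000 - (-0.512940)/(3.385000) = 0.031533

0.0315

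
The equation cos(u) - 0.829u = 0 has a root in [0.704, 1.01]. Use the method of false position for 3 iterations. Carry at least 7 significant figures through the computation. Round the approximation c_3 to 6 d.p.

False-position update: c = (a·f(b) − b·f(a))/(f(b) − f(a)); replace the endpoint whose sign matches f(c).
f(0.704000) = 0.178643, f(1.010000) = -0.305429
step 1: c = 0.816927, f(c) = 0.007232 > 0 → new bracket [0.816927, 1.010000]
step 2: c = 0.821393, f(c) = 0.000267 > 0 → new bracket [0.821393, 1.010000]
step 3: c = 0.821558, f(c) = 0.000010 > 0 → new bracket [0.821558, 1.010000]

0.821558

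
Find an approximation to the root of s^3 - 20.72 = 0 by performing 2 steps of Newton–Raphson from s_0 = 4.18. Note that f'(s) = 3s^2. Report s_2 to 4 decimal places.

2.8035

Newton update: s ← s − f(s)/f'(s).
s_0 = 4.180000: f = 52.314632, f' = 52.417200 → s_1 = 4.180000 - (52.314632)/(52.417200) = 3.181957
s_1 = 3.181957: f = 11.496831, f' = 30.374547 → s_2 = 3.181957 - (11.496831)/(30.374547) = 2.803455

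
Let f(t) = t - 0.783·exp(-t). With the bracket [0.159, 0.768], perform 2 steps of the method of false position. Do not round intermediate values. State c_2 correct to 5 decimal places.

0.48388

False-position update: c = (a·f(b) − b·f(a))/(f(b) − f(a)); replace the endpoint whose sign matches f(c).
f(0.159000) = -0.508896, f(0.768000) = 0.404735
step 1: c = 0.498215, f(c) = 0.022454 > 0 → new bracket [0.159000, 0.498215]
step 2: c = 0.483881, f(c) = 0.001250 > 0 → new bracket [0.159000, 0.483881]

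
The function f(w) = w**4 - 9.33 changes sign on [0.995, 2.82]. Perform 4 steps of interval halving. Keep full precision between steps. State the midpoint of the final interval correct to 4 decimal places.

1.7364

f(0.995000) = -8.349850, f(2.820000) = 53.910666 (opposite signs)
step 1: m = 1.907500, f(m) = 3.909092 > 0 → root in [0.995000, 1.907500]
step 2: m = 1.451250, f(m) = -4.894231 < 0 → root in [1.451250, 1.907500]
step 3: m = 1.679375, f(m) = -1.375906 < 0 → root in [1.679375, 1.907500]
step 4: m = 1.793438, f(m) = 1.015345 > 0 → root in [1.679375, 1.793438]
Midpoint of [1.679375, 1.793438] = 1.736406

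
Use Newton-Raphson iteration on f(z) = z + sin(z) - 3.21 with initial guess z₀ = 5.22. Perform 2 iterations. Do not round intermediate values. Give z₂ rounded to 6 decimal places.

4.082395

Newton update: z ← z − f(z)/f'(z).
f'(z) = 1 + cos(z)
z_0 = 5.220000: f = 1.136092, f' = 1.486091 → z_1 = 5.220000 - (1.136092)/(1.486091) = 4.455517
z_1 = 4.455517: f = 0.278327, f' = 0.745943 → z_2 = 4.455517 - (0.278327)/(0.745943) = 4.082395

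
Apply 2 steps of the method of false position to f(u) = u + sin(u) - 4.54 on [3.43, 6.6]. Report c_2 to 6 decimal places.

f(3.430000) = -1.394426, f(6.600000) = 2.371541
step 1: c = 4.603757, f(c) = -0.930349 < 0 → new bracket [4.603757, 6.600000]
step 2: c = 5.166223, f(c) = -0.272550 < 0 → new bracket [5.166223, 6.600000]

5.166223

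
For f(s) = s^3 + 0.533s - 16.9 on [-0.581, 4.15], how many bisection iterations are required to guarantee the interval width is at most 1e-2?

9

Initial width b − a = 4.15 − -0.581 = 4.731000.
After n steps the width is (b−a)/2^n; need (b−a)/2^n ≤ 1e-2.
So n ≥ log₂(4.731000/1e-2) = log₂(473.1000) ≈ 8.8860.
Hence n = 9.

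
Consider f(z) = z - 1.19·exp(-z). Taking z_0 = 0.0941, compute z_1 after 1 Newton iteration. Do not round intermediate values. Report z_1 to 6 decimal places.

f'(z) = 1 + 1.19·exp(-z)
z_0 = 0.094100: f = -0.989028, f' = 2.083128 → z_1 = 0.094100 - (-0.989028)/(2.083128) = 0.568880

0.568880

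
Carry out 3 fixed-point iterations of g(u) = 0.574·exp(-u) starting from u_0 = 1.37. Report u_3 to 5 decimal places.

0.34951

u_1 = g(1.370000) = 0.145857
u_2 = g(0.145857) = 0.496097
u_3 = g(0.496097) = 0.349510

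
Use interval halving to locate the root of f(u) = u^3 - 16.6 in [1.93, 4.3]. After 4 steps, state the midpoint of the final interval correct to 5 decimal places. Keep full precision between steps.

2.59656

f(1.930000) = -9.410943, f(4.300000) = 62.907000 (opposite signs)
step 1: m = 3.115000, f(m) = 13.625546 > 0 → root in [1.930000, 3.115000]
step 2: m = 2.522500, f(m) = -0.549317 < 0 → root in [2.522500, 3.115000]
step 3: m = 2.818750, f(m) = 5.795960 > 0 → root in [2.522500, 2.818750]
step 4: m = 2.670625, f(m) = 2.447533 > 0 → root in [2.522500, 2.670625]
Midpoint of [2.522500, 2.670625] = 2.596563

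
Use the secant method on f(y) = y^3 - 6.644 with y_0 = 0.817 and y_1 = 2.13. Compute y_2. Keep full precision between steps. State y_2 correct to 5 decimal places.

1.69519

Secant update: y_(k+1) = y_k − f(y_k)·(y_k − y_(k-1))/(f(y_k) − f(y_(k-1))).
f(y_0) = -6.098661, f(y_1) = 3.019597
y_2 = 2.130000 - (3.019597)·(2.130000 - 0.817000)/(3.019597 - (-6.098661)) = 1.695188; f(y_2) = -1.772605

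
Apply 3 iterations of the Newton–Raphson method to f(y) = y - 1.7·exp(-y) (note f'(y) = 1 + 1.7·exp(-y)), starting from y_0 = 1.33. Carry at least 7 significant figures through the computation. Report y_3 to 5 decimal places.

0.77960

y_0 = 1.330000: f = 0.880389, f' = 1.449611 → y_1 = 1.330000 - (0.880389)/(1.449611) = 0.722673
y_1 = 0.722673: f = -0.102598, f' = 1.825270 → y_2 = 0.722673 - (-0.102598)/(1.825270) = 0.778882
y_2 = 0.778882: f = -0.001280, f' = 1.780162 → y_3 = 0.778882 - (-0.001280)/(1.780162) = 0.779601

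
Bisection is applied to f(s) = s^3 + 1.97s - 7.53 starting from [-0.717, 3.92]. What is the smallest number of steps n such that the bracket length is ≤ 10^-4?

16

Initial width b − a = 3.92 − -0.717 = 4.637000.
After n steps the width is (b−a)/2^n; need (b−a)/2^n ≤ 10^-4.
So n ≥ log₂(4.637000/10^-4) = log₂(46370.0000) ≈ 15.5009.
Hence n = 16.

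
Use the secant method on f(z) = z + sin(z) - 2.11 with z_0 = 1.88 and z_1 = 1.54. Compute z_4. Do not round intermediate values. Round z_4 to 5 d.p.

Secant update: z_(k+1) = z_k − f(z_k)·(z_k − z_(k-1))/(f(z_k) − f(z_(k-1))).
f(z_0) = 0.722576, f(z_1) = 0.429526
z_2 = 1.540000 - (0.429526)·(1.540000 - 1.880000)/(0.429526 - (0.722576)) = 1.041660; f(z_2) = -0.205097
z_3 = 1.041660 - (-0.205097)·(1.041660 - 1.540000)/(-0.205097 - (0.429526)) = 1.202713; f(z_3) = 0.025732
z_4 = 1.202713 - (0.025732)·(1.202713 - 1.041660)/(0.025732 - (-0.205097)) = 1.184760; f(z_4) = 0.001168

1.18476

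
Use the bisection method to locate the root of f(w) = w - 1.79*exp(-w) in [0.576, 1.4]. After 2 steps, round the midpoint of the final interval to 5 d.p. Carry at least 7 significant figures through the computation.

f(0.576000) = -0.430235, f(1.400000) = 0.958591 (opposite signs)
step 1: m = 0.988000, f(m) = 0.321546 > 0 → root in [0.576000, 0.988000]
step 2: m = 0.782000, f(m) = -0.036907 < 0 → root in [0.782000, 0.988000]
Midpoint of [0.782000, 0.988000] = 0.885000

0.88500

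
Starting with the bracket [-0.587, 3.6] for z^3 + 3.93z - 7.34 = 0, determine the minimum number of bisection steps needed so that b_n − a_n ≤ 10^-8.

29

Initial width b − a = 3.6 − -0.587 = 4.187000.
After n steps the width is (b−a)/2^n; need (b−a)/2^n ≤ 10^-8.
So n ≥ log₂(4.187000/10^-8) = log₂(418700000.0000) ≈ 28.6413.
Hence n = 29.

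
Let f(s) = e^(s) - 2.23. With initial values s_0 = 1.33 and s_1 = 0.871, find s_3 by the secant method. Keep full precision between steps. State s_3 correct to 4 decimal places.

0.8026

Secant update: s_(k+1) = s_k − f(s_k)·(s_k − s_(k-1))/(f(s_k) − f(s_(k-1))).
f(s_0) = 1.551043, f(s_1) = 0.159299
s_2 = 0.871000 - (0.159299)·(0.871000 - 1.330000)/(0.159299 - (1.551043)) = 0.818463; f(s_2) = 0.037013
s_3 = 0.818463 - (0.037013)·(0.818463 - 0.871000)/(0.037013 - (0.159299)) = 0.802561; f(s_3) = 0.001249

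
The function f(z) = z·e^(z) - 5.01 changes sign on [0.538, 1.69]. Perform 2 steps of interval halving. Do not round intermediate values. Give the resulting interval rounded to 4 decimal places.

[1.1140, 1.4020]

f(0.538000) = -4.088633, f(1.690000) = 4.148922 (opposite signs)
step 1: m = 1.114000, f(m) = -1.616177 < 0 → root in [1.114000, 1.690000]
step 2: m = 1.402000, f(m) = 0.686773 > 0 → root in [1.114000, 1.402000]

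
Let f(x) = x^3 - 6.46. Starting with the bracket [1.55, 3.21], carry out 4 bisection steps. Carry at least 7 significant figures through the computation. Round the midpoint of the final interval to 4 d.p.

1.9131

f(1.550000) = -2.736125, f(3.210000) = 26.616161 (opposite signs)
step 1: m = 2.380000, f(m) = 7.021272 > 0 → root in [1.550000, 2.380000]
step 2: m = 1.965000, f(m) = 1.127307 > 0 → root in [1.550000, 1.965000]
step 3: m = 1.757500, f(m) = -1.031423 < 0 → root in [1.757500, 1.965000]
step 4: m = 1.861250, f(m) = -0.012162 < 0 → root in [1.861250, 1.965000]
Midpoint of [1.861250, 1.965000] = 1.913125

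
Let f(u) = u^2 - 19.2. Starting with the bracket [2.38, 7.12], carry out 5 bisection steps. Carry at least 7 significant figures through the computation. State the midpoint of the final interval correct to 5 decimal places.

4.37969

f(2.380000) = -13.535600, f(7.120000) = 31.494400 (opposite signs)
step 1: m = 4.750000, f(m) = 3.362500 > 0 → root in [2.380000, 4.750000]
step 2: m = 3.565000, f(m) = -6.490775 < 0 → root in [3.565000, 4.750000]
step 3: m = 4.157500, f(m) = -1.915194 < 0 → root in [4.157500, 4.750000]
step 4: m = 4.453750, f(m) = 0.635889 > 0 → root in [4.157500, 4.453750]
step 5: m = 4.305625, f(m) = -0.661593 < 0 → root in [4.305625, 4.453750]
Midpoint of [4.305625, 4.453750] = 4.379687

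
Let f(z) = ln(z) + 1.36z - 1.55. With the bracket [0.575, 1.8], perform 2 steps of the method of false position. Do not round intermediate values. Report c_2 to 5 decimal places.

1.09026

False-position update: c = (a·f(b) − b·f(a))/(f(b) − f(a)); replace the endpoint whose sign matches f(c).
f(0.575000) = -1.321385, f(1.800000) = 1.485787
step 1: c = 1.151629, f(c) = 0.157393 > 0 → new bracket [0.575000, 1.151629]
step 2: c = 1.090256, f(c) = 0.019160 > 0 → new bracket [0.575000, 1.090256]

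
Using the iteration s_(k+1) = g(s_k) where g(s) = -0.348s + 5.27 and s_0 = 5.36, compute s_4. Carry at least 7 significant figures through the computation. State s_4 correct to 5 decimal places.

3.93077

s_1 = g(5.360000) = 3.404720
s_2 = g(3.404720) = 4.085157
s_3 = g(4.085157) = 3.848365
s_4 = g(3.848365) = 3.930769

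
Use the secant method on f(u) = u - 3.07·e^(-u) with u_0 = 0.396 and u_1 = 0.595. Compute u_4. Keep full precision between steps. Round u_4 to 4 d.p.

Secant update: u_(k+1) = u_k − f(u_k)·(u_k − u_(k-1))/(f(u_k) − f(u_(k-1))).
f(u_0) = -1.670131, f(u_1) = -1.098297
u_2 = 0.595000 - (-1.098297)·(0.595000 - 0.396000)/(-1.098297 - (-1.670131)) = 0.977211; f(u_2) = -0.178212
u_3 = 0.977211 - (-0.178212)·(0.977211 - 0.595000)/(-0.178212 - (-1.098297)) = 1.051242; f(u_3) = -0.021734
u_4 = 1.051242 - (-0.021734)·(1.051242 - 0.977211)/(-0.021734 - (-0.178212)) = 1.061524; f(u_4) = -0.000475

1.0615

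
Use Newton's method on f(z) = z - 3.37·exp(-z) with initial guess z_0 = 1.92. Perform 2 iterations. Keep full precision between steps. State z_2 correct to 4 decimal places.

1.1047

f'(z) = 1 + 3.37·exp(-z)
z_0 = 1.920000: f = 1.425935, f' = 1.494065 → z_1 = 1.920000 - (1.425935)/(1.494065) = 0.965601
z_1 = 0.965601: f = -0.317541, f' = 2.283142 → z_2 = 0.965601 - (-0.317541)/(2.283142) = 1.104682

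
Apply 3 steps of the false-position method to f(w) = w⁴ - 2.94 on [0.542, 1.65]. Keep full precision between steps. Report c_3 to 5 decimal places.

1.26797

f(0.542000) = -2.853703, f(1.650000) = 4.472006
step 1: c = 0.973617, f(c) = -2.041428 < 0 → new bracket [0.973617, 1.650000]
step 2: c = 1.185608, f(c) = -0.964103 < 0 → new bracket [1.185608, 1.650000]
step 3: c = 1.267969, f(c) = -0.355158 < 0 → new bracket [1.267969, 1.650000]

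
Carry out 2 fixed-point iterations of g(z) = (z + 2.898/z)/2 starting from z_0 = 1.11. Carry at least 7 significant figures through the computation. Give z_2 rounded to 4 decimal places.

1.7091

z_1 = g(1.110000) = 1.860405
z_2 = g(1.860405) = 1.709065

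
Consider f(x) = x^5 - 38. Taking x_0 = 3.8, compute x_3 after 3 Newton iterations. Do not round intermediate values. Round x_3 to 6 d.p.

2.217676

f'(x) = 5x^4
x_0 = 3.800000: f = 754.351680, f' = 1042.568000 → x_1 = 3.800000 - (754.351680)/(1042.568000) = 3.076448
x_1 = 3.076448: f = 237.580333, f' = 447.887127 → x_2 = 3.076448 - (237.580333)/(447.887127) = 2.546002
x_2 = 2.546002: f = 68.977720, f' = 210.089659 → x_3 = 2.546002 - (68.977720)/(210.089659) = 2.217676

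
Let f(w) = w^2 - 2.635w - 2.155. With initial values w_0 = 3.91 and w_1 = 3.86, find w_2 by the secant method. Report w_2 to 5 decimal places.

3.35883

f(w_0) = 2.830250, f(w_1) = 2.573500
w_2 = 3.860000 - (2.573500)·(3.860000 - 3.910000)/(2.573500 - (2.830250)) = 3.358832; f(w_2) = 0.276228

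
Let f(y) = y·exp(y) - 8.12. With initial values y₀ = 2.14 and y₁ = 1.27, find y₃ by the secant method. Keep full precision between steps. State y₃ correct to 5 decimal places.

1.64635

f(y_0) = 10.068797, f(y_1) = -3.597717
y_2 = 1.270000 - (-3.597717)·(1.270000 - 2.140000)/(-3.597717 - (10.068797)) = 1.499028; f(y_2) = -1.408350
y_3 = 1.499028 - (-1.408350)·(1.499028 - 1.270000)/(-1.408350 - (-3.597717)) = 1.646354; f(y_3) = 0.421338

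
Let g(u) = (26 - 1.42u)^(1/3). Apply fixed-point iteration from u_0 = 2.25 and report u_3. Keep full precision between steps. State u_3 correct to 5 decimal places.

u_1 = g(2.250000) = 2.835807
u_2 = g(2.835807) = 2.800899
u_3 = g(2.800899) = 2.803004

2.80300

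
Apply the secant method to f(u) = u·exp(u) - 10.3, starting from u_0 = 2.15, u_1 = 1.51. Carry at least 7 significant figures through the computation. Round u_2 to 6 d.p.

1.700789

f(u_0) = 8.157446, f(u_1) = -3.464637
u_2 = 1.510000 - (-3.464637)·(1.510000 - 2.150000)/(-3.464637 - (8.157446)) = 1.700789; f(u_2) = -0.982619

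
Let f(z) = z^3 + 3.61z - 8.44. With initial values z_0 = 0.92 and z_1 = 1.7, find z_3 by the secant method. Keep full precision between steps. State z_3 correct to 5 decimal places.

1.45993

f(z_0) = -4.340112, f(z_1) = 2.610000
z_2 = 1.700000 - (2.610000)·(1.700000 - 0.920000)/(2.610000 - (-4.340112)) = 1.407084; f(z_2) = -0.574563
z_3 = 1.407084 - (-0.574563)·(1.407084 - 1.700000)/(-0.574563 - (2.610000)) = 1.459932; f(z_3) = -0.057943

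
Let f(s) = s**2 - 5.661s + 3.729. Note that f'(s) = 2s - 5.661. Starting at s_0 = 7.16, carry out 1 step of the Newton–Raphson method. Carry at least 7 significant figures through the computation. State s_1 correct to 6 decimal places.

s_0 = 7.160000: f = 14.461840, f' = 8.659000 → s_1 = 7.160000 - (14.461840)/(8.659000) = 5.489849

5.489849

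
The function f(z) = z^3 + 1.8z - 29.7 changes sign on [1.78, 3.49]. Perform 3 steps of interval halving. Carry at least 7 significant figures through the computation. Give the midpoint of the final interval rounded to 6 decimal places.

2.955625

f(1.780000) = -20.856248, f(3.490000) = 19.090549 (opposite signs)
step 1: m = 2.635000, f(m) = -6.661602 < 0 → root in [2.635000, 3.490000]
step 2: m = 3.062500, f(m) = 4.535400 > 0 → root in [2.635000, 3.062500]
step 3: m = 2.848750, f(m) = -1.453571 < 0 → root in [2.848750, 3.062500]
Midpoint of [2.848750, 3.062500] = 2.955625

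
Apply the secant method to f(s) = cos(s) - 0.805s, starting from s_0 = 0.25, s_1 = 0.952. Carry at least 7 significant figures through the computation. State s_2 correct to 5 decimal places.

f(s_0) = 0.767662, f(s_1) = -0.186305
s_2 = 0.952000 - (-0.186305)·(0.952000 - 0.250000)/(-0.186305 - (0.767662)) = 0.814903; f(s_2) = 0.029942

0.81490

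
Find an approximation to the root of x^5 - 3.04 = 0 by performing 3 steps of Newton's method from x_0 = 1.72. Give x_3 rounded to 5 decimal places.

1.25227

f'(x) = 5x^4
x_0 = 1.720000: f = 12.013665, f' = 43.760653 → x_1 = 1.720000 - (12.013665)/(43.760653) = 1.445469
x_1 = 1.445469: f = 3.270207, f' = 21.827545 → x_2 = 1.445469 - (3.270207)/(21.827545) = 1.295649
x_2 = 1.295649: f = 0.611204, f' = 14.090258 → x_3 = 1.295649 - (0.611204)/(14.090258) = 1.252271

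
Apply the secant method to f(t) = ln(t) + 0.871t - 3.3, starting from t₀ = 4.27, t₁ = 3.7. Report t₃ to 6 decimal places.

2.666875

f(t_0) = 1.870784, f(t_1) = 1.231033
t_2 = 3.700000 - (1.231033)·(3.700000 - 4.270000)/(1.231033 - (1.870784)) = 2.603185; f(t_2) = -0.075891
t_3 = 2.603185 - (-0.075891)·(2.603185 - 3.700000)/(-0.075891 - (1.231033)) = 2.666875; f(t_3) = 0.003755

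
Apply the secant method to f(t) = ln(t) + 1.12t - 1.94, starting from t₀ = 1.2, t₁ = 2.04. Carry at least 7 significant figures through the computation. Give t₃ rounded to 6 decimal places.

1.418248

Secant update: t_(k+1) = t_k − f(t_k)·(t_k − t_(k-1))/(f(t_k) − f(t_(k-1))).
f(t_0) = -0.413678, f(t_1) = 1.057750
t_2 = 2.040000 - (1.057750)·(2.040000 - 1.200000)/(1.057750 - (-0.413678)) = 1.436158; f(t_2) = 0.030469
t_3 = 1.436158 - (0.030469)·(1.436158 - 2.040000)/(0.030469 - (1.057750)) = 1.418248; f(t_3) = -0.002139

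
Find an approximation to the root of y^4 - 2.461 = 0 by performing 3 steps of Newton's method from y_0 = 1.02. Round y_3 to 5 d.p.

f'(y) = 4y^3
y_0 = 1.020000: f = -1.378568, f' = 4.244832 → y_1 = 1.020000 - (-1.378568)/(4.244832) = 1.344764
y_1 = 1.344764: f = 0.809273, f' = 9.727428 → y_2 = 1.344764 - (0.809273)/(9.727428) = 1.261569
y_2 = 1.261569: f = 0.072050, f' = 8.031429 → y_3 = 1.261569 - (0.072050)/(8.031429) = 1.252598

1.25260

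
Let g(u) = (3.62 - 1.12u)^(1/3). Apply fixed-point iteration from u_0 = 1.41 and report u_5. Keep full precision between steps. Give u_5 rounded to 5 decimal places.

1.29459

u_1 = g(1.410000) = 1.268431
u_2 = g(1.268431) = 1.300465
u_3 = g(1.300465) = 1.293355
u_4 = g(1.293355) = 1.294939
u_5 = g(1.294939) = 1.294587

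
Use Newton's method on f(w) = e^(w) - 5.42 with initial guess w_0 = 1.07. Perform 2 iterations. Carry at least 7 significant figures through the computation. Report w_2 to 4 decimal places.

1.7165

f'(w) = e^(w)
w_0 = 1.070000: f = -2.504621, f' = 2.915379 → w_1 = 1.070000 - (-2.504621)/(2.915379) = 1.929106
w_1 = 1.929106: f = 1.463355, f' = 6.883355 → w_2 = 1.929106 - (1.463355)/(6.883355) = 1.716513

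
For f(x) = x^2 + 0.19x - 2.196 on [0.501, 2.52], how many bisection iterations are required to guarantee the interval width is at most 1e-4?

15

Initial width b − a = 2.52 − 0.501 = 2.019000.
After n steps the width is (b−a)/2^n; need (b−a)/2^n ≤ 1e-4.
So n ≥ log₂(2.019000/1e-4) = log₂(20190.0000) ≈ 14.3014.
Hence n = 15.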